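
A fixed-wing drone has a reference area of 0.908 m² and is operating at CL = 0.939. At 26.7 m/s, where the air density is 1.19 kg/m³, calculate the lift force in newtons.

L = 362 N

L = ½ρv²S·CL = ½ × 1.19 × 26.7² × 0.908 × 0.939 = 362 N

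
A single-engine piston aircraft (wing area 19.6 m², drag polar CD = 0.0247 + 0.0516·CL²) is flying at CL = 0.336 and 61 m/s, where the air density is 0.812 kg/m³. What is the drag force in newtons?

D = 904 N

CD = 0.0247 + 0.0516 × 0.336² = 0.03053
D = ½ρv²S·CD = ½ × 0.812 × 61² × 19.6 × 0.03053 = 904 N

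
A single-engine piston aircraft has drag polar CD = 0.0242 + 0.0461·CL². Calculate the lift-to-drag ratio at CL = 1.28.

L/D = 12.8

CD = 0.0242 + 0.0461 × 1.28² = 0.09973
L/D = CL/CD = 1.28 / 0.09973 = 12.8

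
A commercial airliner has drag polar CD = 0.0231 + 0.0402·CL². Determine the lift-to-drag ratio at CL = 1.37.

CD = 0.0231 + 0.0402 × 1.37² = 0.09855
L/D = CL/CD = 1.37 / 0.09855 = 13.9

L/D = 13.9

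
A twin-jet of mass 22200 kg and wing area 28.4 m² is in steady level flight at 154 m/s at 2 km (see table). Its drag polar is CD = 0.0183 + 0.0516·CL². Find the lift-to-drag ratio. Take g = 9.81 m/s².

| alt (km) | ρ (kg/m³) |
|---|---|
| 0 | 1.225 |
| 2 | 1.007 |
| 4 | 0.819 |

At 2 km, from the table: ρ = 1.007 kg/m³.
In steady level flight, lift balances weight: W = mg = 22200 × 9.81 = 2.1778×10^5 N.
q = ½ρv² = ½ × 1.007 × 154² = 11940 Pa.
Required CL = L/(qS) = 2.1778×10^5/(11940·28.4) = 0.6422.
CD = 0.0183 + 0.0516 × 0.6422² = 0.03958.
L/D = CL/CD = 0.6422 / 0.03958 = 16.2

L/D = 16.2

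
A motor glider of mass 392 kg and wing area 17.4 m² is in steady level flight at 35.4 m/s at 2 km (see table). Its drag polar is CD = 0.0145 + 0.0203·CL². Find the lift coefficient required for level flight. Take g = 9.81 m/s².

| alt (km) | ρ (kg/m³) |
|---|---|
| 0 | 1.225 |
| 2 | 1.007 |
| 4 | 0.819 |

CL = 0.35

At 2 km, from the table: ρ = 1.007 kg/m³.
Level flight ⇒ L = W = m·g = 392 × 9.81 = 3845.5 N.
Dynamic pressure q = 0.5 × 1.007 × 35.4² = 631 Pa.
Required CL = L/(qS) = 3845.5/(631·17.4) = 0.3503.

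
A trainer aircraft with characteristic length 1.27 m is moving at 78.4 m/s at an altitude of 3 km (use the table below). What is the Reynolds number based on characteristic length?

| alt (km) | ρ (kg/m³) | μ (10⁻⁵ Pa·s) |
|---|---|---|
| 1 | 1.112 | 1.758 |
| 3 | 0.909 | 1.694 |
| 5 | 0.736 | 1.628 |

Re = 5.34×10^6

At 3 km, from the table: ρ = 0.909 kg/m³, μ = 1.694×10⁻⁵ Pa·s.
Re = ρ·v·c/μ = 0.909 × 78.4 × 1.27 / (1.694×10⁻⁵) = 5.34×10^6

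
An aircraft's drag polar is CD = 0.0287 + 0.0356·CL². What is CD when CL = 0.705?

CD = 0.0464

CD = 0.0287 + 0.0356 × 0.705² = 0.0287 + 0.01769 = 0.0464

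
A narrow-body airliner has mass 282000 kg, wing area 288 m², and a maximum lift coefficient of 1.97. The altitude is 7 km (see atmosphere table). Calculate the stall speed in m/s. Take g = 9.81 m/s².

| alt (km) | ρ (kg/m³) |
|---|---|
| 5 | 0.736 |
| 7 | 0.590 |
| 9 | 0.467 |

At 7 km, from the table: ρ = 0.590 kg/m³.
Stall occurs when L = W at CL,max. W = mg = 282000 × 9.81 = 2.766×10^6 N.
V_stall = √(2W/(ρ·S·CL,max)) = √(2 × 2.766×10^6 / (0.59 × 288 × 1.97))
V_stall = √16530 = 129 m/s

V_stall = 129 m/s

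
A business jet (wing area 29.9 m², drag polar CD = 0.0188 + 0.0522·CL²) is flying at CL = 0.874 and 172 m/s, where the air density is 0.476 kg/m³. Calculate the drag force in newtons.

CD = 0.0188 + 0.0522 × 0.874² = 0.05867
D = ½ρv²S·CD = ½ × 0.476 × 172² × 29.9 × 0.05867 = 12400 N

D = 12400 N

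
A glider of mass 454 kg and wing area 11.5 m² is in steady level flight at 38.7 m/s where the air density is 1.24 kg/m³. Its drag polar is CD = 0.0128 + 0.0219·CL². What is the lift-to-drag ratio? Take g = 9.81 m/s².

Weight W = mg = 454 × 9.81 = 4453.7 N; in level flight L = W.
Dynamic pressure q = 0.5 × 1.24 × 38.7² = 928.6 Pa.
CL = 2W/(ρv²S) = 2×4453.7/(1.24×38.7²×11.5) = 0.4171.
CD = 0.0128 + 0.0219 × 0.4171² = 0.01661.
L/D = CL/CD = 0.4171 / 0.01661 = 25.1

L/D = 25.1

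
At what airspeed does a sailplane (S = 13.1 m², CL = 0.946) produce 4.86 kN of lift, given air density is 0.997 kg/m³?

L = ½ρv²S·CL ⇒ v = √(2L/(ρ·S·CL))
v = √(2 × 4860 / (0.997 × 13.1 × 0.946)) = √786.7 = 28 m/s

v = 28 m/s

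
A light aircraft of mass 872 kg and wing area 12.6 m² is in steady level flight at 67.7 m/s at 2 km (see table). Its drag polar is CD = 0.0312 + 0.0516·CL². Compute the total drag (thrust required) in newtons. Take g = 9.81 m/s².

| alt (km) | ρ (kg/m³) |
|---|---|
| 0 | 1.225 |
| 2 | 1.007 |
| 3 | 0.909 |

D = 1040 N

At 2 km, from the table: ρ = 1.007 kg/m³.
In steady level flight, lift balances weight: W = mg = 872 × 9.81 = 8554.3 N.
q = ½ρv² = ½ × 1.007 × 67.7² = 2308 Pa.
CL = W/(q·S) = 8554.3 / (2308 × 12.6) = 0.2942.
CD = 0.0312 + 0.0516 × 0.2942² = 0.03567.
D = q·S·CD = 2308 × 12.6 × 0.03567 = 1037 N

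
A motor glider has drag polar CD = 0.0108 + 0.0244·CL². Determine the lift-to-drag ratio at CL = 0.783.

CD = 0.0108 + 0.0244 × 0.783² = 0.02576
L/D = CL/CD = 0.783 / 0.02576 = 30.4

L/D = 30.4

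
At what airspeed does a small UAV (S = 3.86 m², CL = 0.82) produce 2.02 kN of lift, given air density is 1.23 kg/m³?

L = ½ρv²S·CL ⇒ v = √(2L/(ρ·S·CL))
v = √(2 × 2020 / (1.23 × 3.86 × 0.82)) = √1038 = 32.2 m/s

v = 32.2 m/s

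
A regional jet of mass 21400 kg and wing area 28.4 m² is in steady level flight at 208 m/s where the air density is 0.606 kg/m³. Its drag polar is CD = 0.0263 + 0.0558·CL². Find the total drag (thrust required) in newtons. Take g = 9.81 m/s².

D = 16400 N

Level flight ⇒ L = W = m·g = 21400 × 9.81 = 2.0993×10^5 N.
Dynamic pressure q = 0.5 × 0.606 × 208² = 13110 Pa.
CL = 2W/(ρv²S) = 2×2.0993×10^5/(0.606×208²×28.4) = 0.5639.
CD = 0.0263 + 0.0558 × 0.5639² = 0.04404.
D = q·S·CD = 13110 × 28.4 × 0.04404 = 16400 N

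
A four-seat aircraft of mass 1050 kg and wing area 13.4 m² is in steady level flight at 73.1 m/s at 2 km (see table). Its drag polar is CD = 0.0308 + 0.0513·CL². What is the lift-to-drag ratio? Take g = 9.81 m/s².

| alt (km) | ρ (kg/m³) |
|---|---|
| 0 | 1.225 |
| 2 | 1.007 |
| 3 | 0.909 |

At 2 km, from the table: ρ = 1.007 kg/m³.
In steady level flight, lift balances weight: W = mg = 1050 × 9.81 = 10300 N.
q = ½ρv² = ½ × 1.007 × 73.1² = 2691 Pa.
CL = W/(q·S) = 10300 / (2691 × 13.4) = 0.2857.
CD = 0.0308 + 0.0513 × 0.2857² = 0.03499.
L/D = CL/CD = 0.2857 / 0.03499 = 8.17

L/D = 8.17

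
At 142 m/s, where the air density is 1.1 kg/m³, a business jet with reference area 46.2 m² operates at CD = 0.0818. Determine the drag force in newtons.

Dynamic pressure q = ½ρv² = ½ × 1.1 × 142² = 11090 Pa.
D = q·S·CD = 11090 × 46.2 × 0.0818 = 41900 N ≈ 41.9 kN

D = 41900 N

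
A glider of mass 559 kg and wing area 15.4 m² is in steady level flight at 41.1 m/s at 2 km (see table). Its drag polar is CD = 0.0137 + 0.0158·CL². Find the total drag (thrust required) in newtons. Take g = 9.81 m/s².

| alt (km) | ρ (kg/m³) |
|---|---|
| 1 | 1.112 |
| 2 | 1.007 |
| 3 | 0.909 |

At 2 km, from the table: ρ = 1.007 kg/m³.
Level flight ⇒ L = W = m·g = 559 × 9.81 = 5483.8 N.
Dynamic pressure q = 0.5 × 1.007 × 41.1² = 850.5 Pa.
CL = 2W/(ρv²S) = 2×5483.8/(1.007×41.1²×15.4) = 0.4187.
CD = 0.0137 + 0.0158 × 0.4187² = 0.01647.
D = q·S·CD = 850.5 × 15.4 × 0.01647 = 215.7 N

D = 216 N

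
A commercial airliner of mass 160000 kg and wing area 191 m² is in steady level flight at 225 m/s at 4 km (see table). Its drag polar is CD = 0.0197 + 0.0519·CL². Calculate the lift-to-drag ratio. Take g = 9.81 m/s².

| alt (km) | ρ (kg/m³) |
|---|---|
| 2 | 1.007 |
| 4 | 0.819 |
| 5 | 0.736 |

At 4 km, from the table: ρ = 0.819 kg/m³.
In steady level flight, lift balances weight: W = mg = 160000 × 9.81 = 1.5696×10^6 N.
q = ½ρv² = ½ × 0.819 × 225² = 20730 Pa.
Required CL = L/(qS) = 1.5696×10^6/(20730·191) = 0.3964.
CD = 0.0197 + 0.0519 × 0.3964² = 0.02786.
L/D = CL/CD = 0.3964 / 0.02786 = 14.2

L/D = 14.2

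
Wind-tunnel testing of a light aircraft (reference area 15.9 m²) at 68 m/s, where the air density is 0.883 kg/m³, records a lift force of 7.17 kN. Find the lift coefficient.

CL = 0.221

From L = ½ρv²S·CL, rearranging gives CL = 2L/(ρv²S).
CL = 2 × 7170 / (0.883 × 68² × 15.9) = 0.221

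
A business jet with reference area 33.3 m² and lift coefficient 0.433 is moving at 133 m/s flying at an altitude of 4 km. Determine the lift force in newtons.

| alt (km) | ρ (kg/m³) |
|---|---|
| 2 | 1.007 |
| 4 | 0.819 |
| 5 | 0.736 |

At 4 km, from the table: ρ = 0.819 kg/m³.
L = ½ρv²S·CL = ½ × 0.819 × 133² × 33.3 × 0.433 = 1.04×10^5 N ≈ 104 kN

L = 1.04×10^5 N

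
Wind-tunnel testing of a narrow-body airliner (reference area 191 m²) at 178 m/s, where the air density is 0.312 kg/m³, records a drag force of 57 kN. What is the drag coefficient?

From D = ½ρv²S·CD, rearranging gives CD = 2D/(ρv²S).
CD = 2 × 57000 / (0.312 × 178² × 191) = 0.0604

CD = 0.0604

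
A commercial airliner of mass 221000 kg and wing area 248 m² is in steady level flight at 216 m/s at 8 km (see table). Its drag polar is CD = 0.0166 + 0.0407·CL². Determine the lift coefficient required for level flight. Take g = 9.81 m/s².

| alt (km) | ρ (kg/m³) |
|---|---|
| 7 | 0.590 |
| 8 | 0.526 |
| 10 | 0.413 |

CL = 0.712

At 8 km, from the table: ρ = 0.526 kg/m³.
In steady level flight, lift balances weight: W = mg = 221000 × 9.81 = 2.168×10^6 N.
Dynamic pressure q = 0.5 × 0.526 × 216² = 12270 Pa.
Required CL = L/(qS) = 2.168×10^6/(12270·248) = 0.7124.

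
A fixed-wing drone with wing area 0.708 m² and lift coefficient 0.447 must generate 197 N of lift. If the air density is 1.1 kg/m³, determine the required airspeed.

L = ½ρv²S·CL ⇒ v = √(2L/(ρ·S·CL))
v = √(2 × 197 / (1.1 × 0.708 × 0.447)) = √1132 = 33.6 m/s

v = 33.6 m/s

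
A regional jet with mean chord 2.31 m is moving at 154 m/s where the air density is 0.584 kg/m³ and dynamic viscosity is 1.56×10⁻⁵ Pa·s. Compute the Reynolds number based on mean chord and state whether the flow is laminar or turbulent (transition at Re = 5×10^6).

Re = 1.33×10^7 (turbulent)

Re = ρ·v·c/μ = 0.584 × 154 × 2.31 / (1.56×10⁻⁵) = 1.33×10^7
Since 1.33×10^7 > 5×10^6, the flow is turbulent.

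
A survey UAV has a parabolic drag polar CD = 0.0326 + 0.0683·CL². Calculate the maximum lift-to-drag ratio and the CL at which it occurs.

For CD = CD0 + K·CL², (L/D)max occurs at CL* = √(CD0/K) and equals 1/(2√(K·CD0)).
(L/D)max = 1/(2√(0.0683 × 0.0326)) = 1/(2 × 0.04719) = 10.6
CL* = √(0.0326/0.0683) = 0.691

(L/D)max = 10.6, at CL = 0.691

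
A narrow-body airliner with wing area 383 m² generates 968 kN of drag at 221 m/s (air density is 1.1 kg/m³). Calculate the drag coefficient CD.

CD = 0.0941

From D = ½ρv²S·CD, rearranging gives CD = 2D/(ρv²S).
CD = 2 × 9.68×10^5 / (1.1 × 221² × 383) = 0.0941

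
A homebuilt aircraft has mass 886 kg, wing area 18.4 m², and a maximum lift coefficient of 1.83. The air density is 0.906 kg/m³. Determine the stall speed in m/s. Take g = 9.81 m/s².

Stall occurs when L = W at CL,max. W = mg = 886 × 9.81 = 8692 N.
From L = ½ρV²S·CL,max = W: V_stall = √(2W/(ρSCL,max)) = √(2·8692/(0.906·18.4·1.83))
V_stall = √569.8 = 23.9 m/s

V_stall = 23.9 m/s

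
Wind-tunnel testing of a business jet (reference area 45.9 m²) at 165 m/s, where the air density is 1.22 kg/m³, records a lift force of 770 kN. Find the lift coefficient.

From L = ½ρv²S·CL, rearranging gives CL = 2L/(ρv²S).
CL = 2 × 7.7×10^5 / (1.22 × 165² × 45.9) = 1.01

CL = 1.01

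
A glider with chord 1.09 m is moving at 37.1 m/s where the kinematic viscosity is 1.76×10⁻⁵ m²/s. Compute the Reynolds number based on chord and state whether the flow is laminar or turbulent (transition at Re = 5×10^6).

Re = 2.3×10^6 (laminar)

Re = v·c/ν = 37.1 × 1.09 / (1.76×10⁻⁵) = 2.3×10^6
Since 2.3×10^6 < 5×10^6, the flow is laminar.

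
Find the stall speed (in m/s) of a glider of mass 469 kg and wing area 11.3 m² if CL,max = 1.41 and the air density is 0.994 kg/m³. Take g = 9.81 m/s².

Weight W = mg = 469 × 9.81 = 4601 N.
V_stall = √(2W/(ρ·S·CL,max)) = √(2 × 4601 / (0.994 × 11.3 × 1.41))
V_stall = √581 = 24.1 m/s

V_stall = 24.1 m/s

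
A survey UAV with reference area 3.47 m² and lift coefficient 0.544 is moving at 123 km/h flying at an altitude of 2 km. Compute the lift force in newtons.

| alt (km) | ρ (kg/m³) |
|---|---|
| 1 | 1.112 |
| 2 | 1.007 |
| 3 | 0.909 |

L = 1110 N

At 2 km, from the table: ρ = 1.007 kg/m³.
Convert speed: v = 123 km/h ÷ 3.6 = 34.17 m/s.
Dynamic pressure q = ½ρv² = ½ × 1.007 × 34.17² = 587.8 Pa.
L = q·S·CL = 587.8 × 3.47 × 0.544 = 1110 N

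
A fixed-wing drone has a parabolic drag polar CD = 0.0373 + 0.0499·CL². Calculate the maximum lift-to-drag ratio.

(L/D)max = 11.6

For CD = CD0 + K·CL², (L/D)max occurs at CL* = √(CD0/K) and equals 1/(2√(K·CD0)).
(L/D)max = 1/(2√(0.0499 × 0.0373)) = 1/(2 × 0.04314) = 11.6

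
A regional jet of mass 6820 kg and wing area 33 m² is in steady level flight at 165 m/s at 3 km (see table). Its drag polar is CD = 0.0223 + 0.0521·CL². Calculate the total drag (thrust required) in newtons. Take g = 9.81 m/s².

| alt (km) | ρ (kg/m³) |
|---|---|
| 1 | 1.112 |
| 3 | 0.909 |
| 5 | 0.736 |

At 3 km, from the table: ρ = 0.909 kg/m³.
Level flight ⇒ L = W = m·g = 6820 × 9.81 = 66904 N.
Dynamic pressure q = 0.5 × 0.909 × 165² = 12370 Pa.
CL = 2W/(ρv²S) = 2×66904/(0.909×165²×33) = 0.1638.
CD = 0.0223 + 0.0521 × 0.1638² = 0.0237.
D = q·S·CD = 12370 × 33 × 0.0237 = 9677 N

D = 9680 N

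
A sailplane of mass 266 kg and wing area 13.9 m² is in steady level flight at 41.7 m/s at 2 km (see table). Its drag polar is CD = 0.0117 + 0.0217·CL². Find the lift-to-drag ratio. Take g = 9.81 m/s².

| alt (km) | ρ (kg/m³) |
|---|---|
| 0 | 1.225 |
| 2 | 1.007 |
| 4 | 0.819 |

L/D = 16.9

At 2 km, from the table: ρ = 1.007 kg/m³.
Level flight ⇒ L = W = m·g = 266 × 9.81 = 2609.5 N.
Dynamic pressure q = 0.5 × 1.007 × 41.7² = 875.5 Pa.
CL = W/(q·S) = 2609.5 / (875.5 × 13.9) = 0.2144.
CD = 0.0117 + 0.0217 × 0.2144² = 0.0127.
L/D = CL/CD = 0.2144 / 0.0127 = 16.9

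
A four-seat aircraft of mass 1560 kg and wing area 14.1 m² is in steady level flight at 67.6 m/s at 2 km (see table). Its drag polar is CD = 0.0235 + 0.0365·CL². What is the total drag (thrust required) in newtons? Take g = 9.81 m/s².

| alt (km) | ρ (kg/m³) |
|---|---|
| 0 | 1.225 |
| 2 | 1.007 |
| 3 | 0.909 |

D = 1030 N

At 2 km, from the table: ρ = 1.007 kg/m³.
Weight W = mg = 1560 × 9.81 = 15304 N; in level flight L = W.
q = ½ρv² = ½ × 1.007 × 67.6² = 2301 Pa.
CL = W/(q·S) = 15304 / (2301 × 14.1) = 0.4717.
CD = 0.0235 + 0.0365 × 0.4717² = 0.03162.
D = q·S·CD = 2301 × 14.1 × 0.03162 = 1026 N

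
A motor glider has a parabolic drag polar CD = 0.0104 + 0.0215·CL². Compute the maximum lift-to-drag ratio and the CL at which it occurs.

For CD = CD0 + K·CL², (L/D)max occurs at CL* = √(CD0/K) and equals 1/(2√(K·CD0)).
(L/D)max = 1/(2√(0.0215 × 0.0104)) = 1/(2 × 0.01495) = 33.4
CL* = √(0.0104/0.0215) = 0.696

(L/D)max = 33.4, at CL = 0.696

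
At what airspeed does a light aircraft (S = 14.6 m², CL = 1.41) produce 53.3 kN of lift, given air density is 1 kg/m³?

L = ½ρv²S·CL ⇒ v = √(2L/(ρ·S·CL))
v = √(2 × 53300 / (1 × 14.6 × 1.41)) = √5178 = 72 m/s

v = 72 m/s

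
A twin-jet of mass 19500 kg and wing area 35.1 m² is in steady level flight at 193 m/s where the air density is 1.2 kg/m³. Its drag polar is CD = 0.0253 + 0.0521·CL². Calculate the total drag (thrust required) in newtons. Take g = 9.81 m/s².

D = 22300 N

Weight W = mg = 19500 × 9.81 = 1.913×10^5 N; in level flight L = W.
q = ½ρv² = ½ × 1.2 × 193² = 22350 Pa.
CL = W/(q·S) = 1.913×10^5 / (22350 × 35.1) = 0.2439.
CD = 0.0253 + 0.0521 × 0.2439² = 0.0284.
D = q·S·CD = 22350 × 35.1 × 0.0284 = 22280 N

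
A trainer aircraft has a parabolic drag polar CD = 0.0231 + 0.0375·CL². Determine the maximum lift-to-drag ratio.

(L/D)max = 17

For CD = CD0 + K·CL², (L/D)max occurs at CL* = √(CD0/K) and equals 1/(2√(K·CD0)).
(L/D)max = 1/(2√(0.0375 × 0.0231)) = 1/(2 × 0.02943) = 17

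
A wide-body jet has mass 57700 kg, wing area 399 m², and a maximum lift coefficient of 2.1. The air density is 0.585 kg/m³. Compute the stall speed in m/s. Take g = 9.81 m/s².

Weight W = mg = 57700 × 9.81 = 5.66×10^5 N.
V_stall = √(2W/(ρ·S·CL,max)) = √(2 × 5.66×10^5 / (0.585 × 399 × 2.1))
V_stall = √2310 = 48.1 m/s

V_stall = 48.1 m/s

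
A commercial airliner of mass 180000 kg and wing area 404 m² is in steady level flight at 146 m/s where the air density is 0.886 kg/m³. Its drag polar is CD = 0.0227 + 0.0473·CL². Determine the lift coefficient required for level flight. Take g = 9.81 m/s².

CL = 0.463

In steady level flight, lift balances weight: W = mg = 180000 × 9.81 = 1.7658×10^6 N.
Dynamic pressure q = 0.5 × 0.886 × 146² = 9443 Pa.
CL = W/(q·S) = 1.7658×10^6 / (9443 × 404) = 0.4629.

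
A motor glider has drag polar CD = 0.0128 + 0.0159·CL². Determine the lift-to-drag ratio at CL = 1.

L/D = 34.8

CD = 0.0128 + 0.0159 × 1² = 0.0287
L/D = CL/CD = 1 / 0.0287 = 34.8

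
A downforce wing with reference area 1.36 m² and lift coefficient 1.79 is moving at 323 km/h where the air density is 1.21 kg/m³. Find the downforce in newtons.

L = 11900 N

Convert speed: v = 323 km/h ÷ 3.6 = 89.72 m/s.
L = ½ρv²S·CL = ½ × 1.21 × 89.72² × 1.36 × 1.79 = 11900 N ≈ 11.9 kN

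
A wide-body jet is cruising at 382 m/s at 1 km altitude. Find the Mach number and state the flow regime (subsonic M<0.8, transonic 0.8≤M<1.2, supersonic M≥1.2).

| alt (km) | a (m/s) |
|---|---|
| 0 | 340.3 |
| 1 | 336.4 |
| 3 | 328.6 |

M = 1.14 (transonic)

At 1 km, from the table: a = 336.4 m/s.
M = v/a = 382 / 336.4 = 1.14
M = 1.14 → transonic.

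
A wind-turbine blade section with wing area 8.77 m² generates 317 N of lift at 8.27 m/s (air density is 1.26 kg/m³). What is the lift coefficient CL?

From L = ½ρv²S·CL, rearranging gives CL = 2L/(ρv²S).
CL = 2 × 317 / (1.26 × 8.27² × 8.77) = 0.839

CL = 0.839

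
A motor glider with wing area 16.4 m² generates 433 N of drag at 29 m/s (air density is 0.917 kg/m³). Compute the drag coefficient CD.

From D = ½ρv²S·CD, rearranging gives CD = 2D/(ρv²S).
CD = 2 × 433 / (0.917 × 29² × 16.4) = 0.0685

CD = 0.0685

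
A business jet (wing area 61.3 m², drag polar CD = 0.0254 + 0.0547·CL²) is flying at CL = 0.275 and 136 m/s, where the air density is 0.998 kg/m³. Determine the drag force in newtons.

CD = 0.0254 + 0.0547 × 0.275² = 0.02954
D = ½ρv²S·CD = ½ × 0.998 × 136² × 61.3 × 0.02954 = 16700 N

D = 16700 N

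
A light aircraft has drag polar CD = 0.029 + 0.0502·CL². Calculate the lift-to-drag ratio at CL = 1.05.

L/D = 12.4

CD = 0.029 + 0.0502 × 1.05² = 0.08435
L/D = CL/CD = 1.05 / 0.08435 = 12.4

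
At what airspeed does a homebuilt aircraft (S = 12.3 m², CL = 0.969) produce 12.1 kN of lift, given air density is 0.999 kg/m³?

v = 45.1 m/s

L = ½ρv²S·CL ⇒ v = √(2L/(ρ·S·CL))
v = √(2 × 12100 / (0.999 × 12.3 × 0.969)) = √2032 = 45.1 m/s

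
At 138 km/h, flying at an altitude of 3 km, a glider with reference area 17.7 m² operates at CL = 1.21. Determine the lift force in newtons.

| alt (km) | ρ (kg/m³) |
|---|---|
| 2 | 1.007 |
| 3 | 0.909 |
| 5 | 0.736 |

L = 14300 N

At 3 km, from the table: ρ = 0.909 kg/m³.
Convert speed: v = 138 km/h ÷ 3.6 = 38.33 m/s.
L = ½ρv²S·CL = ½ × 0.909 × 38.33² × 17.7 × 1.21 = 14300 N ≈ 14.3 kN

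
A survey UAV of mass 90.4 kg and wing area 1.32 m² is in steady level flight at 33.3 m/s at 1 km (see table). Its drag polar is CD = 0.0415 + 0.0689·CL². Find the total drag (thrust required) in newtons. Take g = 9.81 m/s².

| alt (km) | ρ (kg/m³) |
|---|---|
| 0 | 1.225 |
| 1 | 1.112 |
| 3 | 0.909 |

At 1 km, from the table: ρ = 1.112 kg/m³.
Weight W = mg = 90.4 × 9.81 = 886.82 N; in level flight L = W.
q = ½ρv² = ½ × 1.112 × 33.3² = 616.5 Pa.
CL = W/(q·S) = 886.82 / (616.5 × 1.32) = 1.09.
CD = 0.0415 + 0.0689 × 1.09² = 0.1233.
D = q·S·CD = 616.5 × 1.32 × 0.1233 = 100.4 N

D = 100 N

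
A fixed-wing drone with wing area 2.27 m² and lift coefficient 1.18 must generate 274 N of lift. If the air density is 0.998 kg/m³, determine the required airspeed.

L = ½ρv²S·CL ⇒ v = √(2L/(ρ·S·CL))
v = √(2 × 274 / (0.998 × 2.27 × 1.18)) = √205 = 14.3 m/s

v = 14.3 m/s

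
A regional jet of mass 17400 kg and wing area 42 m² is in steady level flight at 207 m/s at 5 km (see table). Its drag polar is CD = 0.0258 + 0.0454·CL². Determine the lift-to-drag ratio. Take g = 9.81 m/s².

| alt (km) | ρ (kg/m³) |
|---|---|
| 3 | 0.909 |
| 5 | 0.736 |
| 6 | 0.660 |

At 5 km, from the table: ρ = 0.736 kg/m³.
In steady level flight, lift balances weight: W = mg = 17400 × 9.81 = 1.7069×10^5 N.
Dynamic pressure q = 0.5 × 0.736 × 207² = 15770 Pa.
Required CL = L/(qS) = 1.7069×10^5/(15770·42) = 0.2577.
CD = 0.0258 + 0.0454 × 0.2577² = 0.02882.
L/D = CL/CD = 0.2577 / 0.02882 = 8.94

L/D = 8.94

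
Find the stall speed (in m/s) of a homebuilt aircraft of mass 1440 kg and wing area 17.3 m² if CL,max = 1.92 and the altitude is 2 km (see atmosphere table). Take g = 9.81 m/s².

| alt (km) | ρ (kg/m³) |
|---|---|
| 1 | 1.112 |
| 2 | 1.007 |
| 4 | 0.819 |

V_stall = 29.1 m/s

At 2 km, from the table: ρ = 1.007 kg/m³.
Stall occurs when L = W at CL,max. W = mg = 1440 × 9.81 = 14130 N.
From L = ½ρV²S·CL,max = W: V_stall = √(2W/(ρSCL,max)) = √(2·14130/(1.007·17.3·1.92))
V_stall = √844.7 = 29.1 m/s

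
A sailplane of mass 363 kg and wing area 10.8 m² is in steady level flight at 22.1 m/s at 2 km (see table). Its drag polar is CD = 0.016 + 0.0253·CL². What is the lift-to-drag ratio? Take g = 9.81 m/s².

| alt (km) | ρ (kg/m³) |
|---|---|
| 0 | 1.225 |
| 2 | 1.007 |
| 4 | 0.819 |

At 2 km, from the table: ρ = 1.007 kg/m³.
In steady level flight, lift balances weight: W = mg = 363 × 9.81 = 3561 N.
q = ½ρv² = ½ × 1.007 × 22.1² = 245.9 Pa.
CL = 2W/(ρv²S) = 2×3561/(1.007×22.1²×10.8) = 1.341.
CD = 0.016 + 0.0253 × 1.341² = 0.06148.
L/D = CL/CD = 1.341 / 0.06148 = 21.8

L/D = 21.8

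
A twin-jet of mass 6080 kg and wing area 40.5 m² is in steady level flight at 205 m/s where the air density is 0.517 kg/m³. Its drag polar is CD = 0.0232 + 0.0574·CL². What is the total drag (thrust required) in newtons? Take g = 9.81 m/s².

D = 10700 N

Weight W = mg = 6080 × 9.81 = 59645 N; in level flight L = W.
Dynamic pressure q = 0.5 × 0.517 × 205² = 10860 Pa.
CL = 2W/(ρv²S) = 2×59645/(0.517×205²×40.5) = 0.1356.
CD = 0.0232 + 0.0574 × 0.1356² = 0.02425.
D = q·S·CD = 10860 × 40.5 × 0.02425 = 10670 N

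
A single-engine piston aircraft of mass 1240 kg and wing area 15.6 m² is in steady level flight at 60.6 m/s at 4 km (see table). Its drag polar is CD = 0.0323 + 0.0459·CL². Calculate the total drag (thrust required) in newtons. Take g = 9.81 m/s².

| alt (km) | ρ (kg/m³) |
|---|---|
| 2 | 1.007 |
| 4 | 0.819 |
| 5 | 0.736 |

D = 1050 N

At 4 km, from the table: ρ = 0.819 kg/m³.
In steady level flight, lift balances weight: W = mg = 1240 × 9.81 = 12164 N.
Dynamic pressure q = 0.5 × 0.819 × 60.6² = 1504 Pa.
Required CL = L/(qS) = 12164/(1504·15.6) = 0.5185.
CD = 0.0323 + 0.0459 × 0.5185² = 0.04464.
D = q·S·CD = 1504 × 15.6 × 0.04464 = 1047 N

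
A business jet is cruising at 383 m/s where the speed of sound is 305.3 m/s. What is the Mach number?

M = v/a = 383 / 305.3 = 1.25

M = 1.25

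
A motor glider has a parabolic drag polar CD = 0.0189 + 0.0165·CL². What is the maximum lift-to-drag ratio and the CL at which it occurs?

(L/D)max = 28.3, at CL = 1.07

For CD = CD0 + K·CL², (L/D)max occurs at CL* = √(CD0/K) and equals 1/(2√(K·CD0)).
(L/D)max = 1/(2√(0.0165 × 0.0189)) = 1/(2 × 0.01766) = 28.3
CL* = √(0.0189/0.0165) = 1.07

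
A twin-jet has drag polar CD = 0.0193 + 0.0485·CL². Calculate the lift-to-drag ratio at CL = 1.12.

L/D = 14

CD = 0.0193 + 0.0485 × 1.12² = 0.08014
L/D = CL/CD = 1.12 / 0.08014 = 14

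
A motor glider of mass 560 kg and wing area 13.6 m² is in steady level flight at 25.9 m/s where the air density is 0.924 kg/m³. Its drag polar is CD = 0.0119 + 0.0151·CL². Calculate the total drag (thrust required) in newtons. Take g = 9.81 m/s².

In steady level flight, lift balances weight: W = mg = 560 × 9.81 = 5493.6 N.
q = ½ρv² = ½ × 0.924 × 25.9² = 309.9 Pa.
CL = 2W/(ρv²S) = 2×5493.6/(0.924×25.9²×13.6) = 1.303.
CD = 0.0119 + 0.0151 × 1.303² = 0.03755.
D = q·S·CD = 309.9 × 13.6 × 0.03755 = 158.3 N

D = 158 N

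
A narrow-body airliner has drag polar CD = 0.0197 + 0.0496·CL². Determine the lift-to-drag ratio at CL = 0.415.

CD = 0.0197 + 0.0496 × 0.415² = 0.02824
L/D = CL/CD = 0.415 / 0.02824 = 14.7

L/D = 14.7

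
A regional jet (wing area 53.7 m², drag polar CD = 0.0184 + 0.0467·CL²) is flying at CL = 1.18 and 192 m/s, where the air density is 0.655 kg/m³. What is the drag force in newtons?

CD = 0.0184 + 0.0467 × 1.18² = 0.08343
D = ½ρv²S·CD = ½ × 0.655 × 192² × 53.7 × 0.08343 = 54100 N

D = 54100 N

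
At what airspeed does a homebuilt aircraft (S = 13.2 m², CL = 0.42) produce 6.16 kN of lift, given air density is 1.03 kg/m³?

L = ½ρv²S·CL ⇒ v = √(2L/(ρ·S·CL))
v = √(2 × 6160 / (1.03 × 13.2 × 0.42)) = √2157 = 46.4 m/s

v = 46.4 m/s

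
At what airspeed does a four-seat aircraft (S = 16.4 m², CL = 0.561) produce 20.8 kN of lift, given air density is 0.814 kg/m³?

L = ½ρv²S·CL ⇒ v = √(2L/(ρ·S·CL))
v = √(2 × 20800 / (0.814 × 16.4 × 0.561)) = √5555 = 74.5 m/s

v = 74.5 m/s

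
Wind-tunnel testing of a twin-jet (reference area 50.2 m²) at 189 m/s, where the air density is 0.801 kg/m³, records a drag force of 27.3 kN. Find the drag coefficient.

From D = ½ρv²S·CD, rearranging gives CD = 2D/(ρv²S).
CD = 2 × 27300 / (0.801 × 189² × 50.2) = 0.038

CD = 0.038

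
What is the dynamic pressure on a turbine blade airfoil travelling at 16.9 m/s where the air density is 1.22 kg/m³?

q = 174 Pa

q = ½ρv² = ½ × 1.22 × 16.9² = 174 Pa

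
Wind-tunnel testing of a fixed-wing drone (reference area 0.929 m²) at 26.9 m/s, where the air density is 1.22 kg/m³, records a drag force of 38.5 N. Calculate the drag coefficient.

From D = ½ρv²S·CD, rearranging gives CD = 2D/(ρv²S).
CD = 2 × 38.5 / (1.22 × 26.9² × 0.929) = 0.0939

CD = 0.0939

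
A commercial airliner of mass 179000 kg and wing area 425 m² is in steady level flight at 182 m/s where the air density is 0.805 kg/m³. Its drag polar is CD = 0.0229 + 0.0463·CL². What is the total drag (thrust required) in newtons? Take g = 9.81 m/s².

D = 1.55×10^5 N

Level flight ⇒ L = W = m·g = 179000 × 9.81 = 1.756×10^6 N.
q = ½ρv² = ½ × 0.805 × 182² = 13330 Pa.
Required CL = L/(qS) = 1.756×10^6/(13330·425) = 0.3099.
CD = 0.0229 + 0.0463 × 0.3099² = 0.02735.
D = q·S·CD = 13330 × 425 × 0.02735 = 1.55×10^5 N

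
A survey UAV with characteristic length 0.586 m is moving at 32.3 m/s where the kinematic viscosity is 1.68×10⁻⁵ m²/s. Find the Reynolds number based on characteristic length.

Re = v·c/ν = 32.3 × 0.586 / (1.68×10⁻⁵) = 1.13×10^6

Re = 1.13×10^6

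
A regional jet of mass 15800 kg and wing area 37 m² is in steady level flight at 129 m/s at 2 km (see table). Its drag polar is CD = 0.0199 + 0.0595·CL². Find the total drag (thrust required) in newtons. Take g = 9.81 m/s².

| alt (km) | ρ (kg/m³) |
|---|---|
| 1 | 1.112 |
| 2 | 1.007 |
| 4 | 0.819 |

At 2 km, from the table: ρ = 1.007 kg/m³.
Level flight ⇒ L = W = m·g = 15800 × 9.81 = 1.55×10^5 N.
q = ½ρv² = ½ × 1.007 × 129² = 8379 Pa.
CL = 2W/(ρv²S) = 2×1.55×10^5/(1.007×129²×37) = 0.5.
CD = 0.0199 + 0.0595 × 0.5² = 0.03477.
D = q·S·CD = 8379 × 37 × 0.03477 = 10780 N

D = 10800 N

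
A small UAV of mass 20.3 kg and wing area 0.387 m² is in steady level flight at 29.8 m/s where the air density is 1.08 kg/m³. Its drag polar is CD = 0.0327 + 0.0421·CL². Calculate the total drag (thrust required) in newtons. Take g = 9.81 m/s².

D = 15.1 N

In steady level flight, lift balances weight: W = mg = 20.3 × 9.81 = 199.14 N.
Dynamic pressure q = 0.5 × 1.08 × 29.8² = 479.5 Pa.
CL = W/(q·S) = 199.14 / (479.5 × 0.387) = 1.073.
CD = 0.0327 + 0.0421 × 1.073² = 0.08118.
D = q·S·CD = 479.5 × 0.387 × 0.08118 = 15.07 N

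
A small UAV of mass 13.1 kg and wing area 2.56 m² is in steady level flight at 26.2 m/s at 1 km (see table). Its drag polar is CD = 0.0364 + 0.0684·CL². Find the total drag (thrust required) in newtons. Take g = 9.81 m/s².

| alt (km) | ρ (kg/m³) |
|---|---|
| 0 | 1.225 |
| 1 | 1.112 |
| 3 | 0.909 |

At 1 km, from the table: ρ = 1.112 kg/m³.
In steady level flight, lift balances weight: W = mg = 13.1 × 9.81 = 128.51 N.
q = ½ρv² = ½ × 1.112 × 26.2² = 381.7 Pa.
Required CL = L/(qS) = 128.51/(381.7·2.56) = 0.1315.
CD = 0.0364 + 0.0684 × 0.1315² = 0.03758.
D = q·S·CD = 381.7 × 2.56 × 0.03758 = 36.72 N

D = 36.7 N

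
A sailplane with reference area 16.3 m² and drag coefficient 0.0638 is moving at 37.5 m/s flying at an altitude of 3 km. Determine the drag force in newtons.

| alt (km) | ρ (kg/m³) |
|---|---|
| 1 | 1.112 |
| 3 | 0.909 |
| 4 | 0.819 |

At 3 km, from the table: ρ = 0.909 kg/m³.
D = ½ρv²S·CD = ½ × 0.909 × 37.5² × 16.3 × 0.0638 = 665 N

D = 665 N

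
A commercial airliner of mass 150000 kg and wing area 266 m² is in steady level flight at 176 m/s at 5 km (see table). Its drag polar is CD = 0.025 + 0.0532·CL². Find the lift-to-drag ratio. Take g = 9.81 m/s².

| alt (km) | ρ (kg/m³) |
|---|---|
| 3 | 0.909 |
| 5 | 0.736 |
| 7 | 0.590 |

L/D = 12.9

At 5 km, from the table: ρ = 0.736 kg/m³.
In steady level flight, lift balances weight: W = mg = 150000 × 9.81 = 1.4715×10^6 N.
Dynamic pressure q = 0.5 × 0.736 × 176² = 11400 Pa.
CL = W/(q·S) = 1.4715×10^6 / (11400 × 266) = 0.4853.
CD = 0.025 + 0.0532 × 0.4853² = 0.03753.
L/D = CL/CD = 0.4853 / 0.03753 = 12.9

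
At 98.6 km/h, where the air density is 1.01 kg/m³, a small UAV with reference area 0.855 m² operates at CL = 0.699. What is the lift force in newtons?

L = 226 N

Convert speed: v = 98.6 km/h ÷ 3.6 = 27.39 m/s.
L = ½ρv²S·CL = ½ × 1.01 × 27.39² × 0.855 × 0.699 = 226 N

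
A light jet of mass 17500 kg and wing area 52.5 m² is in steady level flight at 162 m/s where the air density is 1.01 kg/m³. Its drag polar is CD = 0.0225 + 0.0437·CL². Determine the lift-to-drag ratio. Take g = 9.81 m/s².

In steady level flight, lift balances weight: W = mg = 17500 × 9.81 = 1.7168×10^5 N.
Dynamic pressure q = 0.5 × 1.01 × 162² = 13250 Pa.
CL = 2W/(ρv²S) = 2×1.7168×10^5/(1.01×162²×52.5) = 0.2467.
CD = 0.0225 + 0.0437 × 0.2467² = 0.02516.
L/D = CL/CD = 0.2467 / 0.02516 = 9.81

L/D = 9.81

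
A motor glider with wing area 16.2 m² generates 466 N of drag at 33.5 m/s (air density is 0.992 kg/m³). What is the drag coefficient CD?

From D = ½ρv²S·CD, rearranging gives CD = 2D/(ρv²S).
CD = 2 × 466 / (0.992 × 33.5² × 16.2) = 0.0517

CD = 0.0517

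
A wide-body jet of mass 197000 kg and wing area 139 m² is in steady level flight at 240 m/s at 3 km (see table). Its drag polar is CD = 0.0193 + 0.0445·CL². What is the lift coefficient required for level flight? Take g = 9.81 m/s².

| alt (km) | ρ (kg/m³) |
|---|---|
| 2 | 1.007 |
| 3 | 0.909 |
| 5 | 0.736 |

CL = 0.531

At 3 km, from the table: ρ = 0.909 kg/m³.
Weight W = mg = 197000 × 9.81 = 1.9326×10^6 N; in level flight L = W.
q = ½ρv² = ½ × 0.909 × 240² = 26180 Pa.
CL = W/(q·S) = 1.9326×10^6 / (26180 × 139) = 0.5311.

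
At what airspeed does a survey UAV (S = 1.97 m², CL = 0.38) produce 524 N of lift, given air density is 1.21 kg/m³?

v = 34 m/s

L = ½ρv²S·CL ⇒ v = √(2L/(ρ·S·CL))
v = √(2 × 524 / (1.21 × 1.97 × 0.38)) = √1157 = 34 m/s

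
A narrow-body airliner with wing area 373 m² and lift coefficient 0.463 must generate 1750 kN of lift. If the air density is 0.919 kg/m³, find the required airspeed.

L = ½ρv²S·CL ⇒ v = √(2L/(ρ·S·CL))
v = √(2 × 1.75×10^6 / (0.919 × 373 × 0.463)) = √22050 = 149 m/s

v = 149 m/s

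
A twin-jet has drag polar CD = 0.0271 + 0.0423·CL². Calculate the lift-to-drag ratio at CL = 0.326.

CD = 0.0271 + 0.0423 × 0.326² = 0.0316
L/D = CL/CD = 0.326 / 0.0316 = 10.3

L/D = 10.3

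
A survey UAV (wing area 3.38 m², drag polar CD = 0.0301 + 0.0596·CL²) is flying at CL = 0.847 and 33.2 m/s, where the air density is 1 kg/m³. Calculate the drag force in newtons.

CD = 0.0301 + 0.0596 × 0.847² = 0.07286
D = ½ρv²S·CD = ½ × 1 × 33.2² × 3.38 × 0.07286 = 136 N

D = 136 N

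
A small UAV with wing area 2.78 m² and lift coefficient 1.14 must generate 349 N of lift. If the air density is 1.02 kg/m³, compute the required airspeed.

L = ½ρv²S·CL ⇒ v = √(2L/(ρ·S·CL))
v = √(2 × 349 / (1.02 × 2.78 × 1.14)) = √215.9 = 14.7 m/s

v = 14.7 m/s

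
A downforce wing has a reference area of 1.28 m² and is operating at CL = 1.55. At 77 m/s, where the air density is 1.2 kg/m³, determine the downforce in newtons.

Dynamic pressure q = ½ρv² = ½ × 1.2 × 77² = 3557 Pa.
L = q·S·CL = 3557 × 1.28 × 1.55 = 7060 N ≈ 7.06 kN

L = 7060 N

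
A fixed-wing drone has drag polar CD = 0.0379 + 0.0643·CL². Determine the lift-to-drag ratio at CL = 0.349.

CD = 0.0379 + 0.0643 × 0.349² = 0.04573
L/D = CL/CD = 0.349 / 0.04573 = 7.63

L/D = 7.63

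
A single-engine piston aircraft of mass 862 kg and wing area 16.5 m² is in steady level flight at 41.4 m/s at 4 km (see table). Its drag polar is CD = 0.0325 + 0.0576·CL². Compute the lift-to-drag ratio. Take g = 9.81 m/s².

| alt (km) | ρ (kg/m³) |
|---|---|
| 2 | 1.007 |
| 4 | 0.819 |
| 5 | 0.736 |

At 4 km, from the table: ρ = 0.819 kg/m³.
Level flight ⇒ L = W = m·g = 862 × 9.81 = 8456.2 N.
q = ½ρv² = ½ × 0.819 × 41.4² = 701.9 Pa.
CL = W/(q·S) = 8456.2 / (701.9 × 16.5) = 0.7302.
CD = 0.0325 + 0.0576 × 0.7302² = 0.06321.
L/D = CL/CD = 0.7302 / 0.06321 = 11.6

L/D = 11.6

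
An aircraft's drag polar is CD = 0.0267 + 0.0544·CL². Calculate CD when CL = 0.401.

CD = 0.0354

CD = 0.0267 + 0.0544 × 0.401² = 0.0267 + 0.008748 = 0.0354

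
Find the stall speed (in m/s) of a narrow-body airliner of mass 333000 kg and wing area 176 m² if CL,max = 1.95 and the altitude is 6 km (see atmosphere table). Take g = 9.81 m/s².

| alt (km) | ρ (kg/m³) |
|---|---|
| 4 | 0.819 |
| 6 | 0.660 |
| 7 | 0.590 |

V_stall = 170 m/s

At 6 km, from the table: ρ = 0.660 kg/m³.
At stall, lift equals weight: L = W = m·g = 333000 × 9.81 = 3.267×10^6 N.
V_stall = √(2W/(ρ·S·CL,max)) = √(2 × 3.267×10^6 / (0.66 × 176 × 1.95))
V_stall = √28840 = 170 m/s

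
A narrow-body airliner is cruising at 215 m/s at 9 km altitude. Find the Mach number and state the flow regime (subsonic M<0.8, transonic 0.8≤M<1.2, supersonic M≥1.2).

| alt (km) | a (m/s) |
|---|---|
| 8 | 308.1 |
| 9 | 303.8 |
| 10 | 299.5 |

At 9 km, from the table: a = 303.8 m/s.
M = v/a = 215 / 303.8 = 0.708
M = 0.708 → subsonic.

M = 0.708 (subsonic)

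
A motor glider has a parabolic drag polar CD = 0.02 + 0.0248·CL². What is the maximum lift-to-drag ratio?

For CD = CD0 + K·CL², (L/D)max occurs at CL* = √(CD0/K) and equals 1/(2√(K·CD0)).
(L/D)max = 1/(2√(0.0248 × 0.02)) = 1/(2 × 0.02227) = 22.5

(L/D)max = 22.5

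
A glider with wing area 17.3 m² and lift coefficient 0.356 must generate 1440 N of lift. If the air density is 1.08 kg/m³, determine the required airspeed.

v = 20.8 m/s

L = ½ρv²S·CL ⇒ v = √(2L/(ρ·S·CL))
v = √(2 × 1440 / (1.08 × 17.3 × 0.356)) = √433 = 20.8 m/s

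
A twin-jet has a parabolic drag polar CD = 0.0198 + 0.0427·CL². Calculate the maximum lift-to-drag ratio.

For CD = CD0 + K·CL², (L/D)max occurs at CL* = √(CD0/K) and equals 1/(2√(K·CD0)).
(L/D)max = 1/(2√(0.0427 × 0.0198)) = 1/(2 × 0.02908) = 17.2

(L/D)max = 17.2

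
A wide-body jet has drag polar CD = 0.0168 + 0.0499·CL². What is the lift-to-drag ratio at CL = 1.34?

L/D = 12.6

CD = 0.0168 + 0.0499 × 1.34² = 0.1064
L/D = CL/CD = 1.34 / 0.1064 = 12.6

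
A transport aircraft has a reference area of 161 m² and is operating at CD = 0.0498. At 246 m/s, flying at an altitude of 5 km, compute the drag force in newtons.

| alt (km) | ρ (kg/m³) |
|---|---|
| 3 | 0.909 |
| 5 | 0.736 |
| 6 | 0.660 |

D = 1.79×10^5 N

At 5 km, from the table: ρ = 0.736 kg/m³.
Dynamic pressure q = ½ρv² = ½ × 0.736 × 246² = 22270 Pa.
D = q·S·CD = 22270 × 161 × 0.0498 = 1.79×10^5 N ≈ 179 kN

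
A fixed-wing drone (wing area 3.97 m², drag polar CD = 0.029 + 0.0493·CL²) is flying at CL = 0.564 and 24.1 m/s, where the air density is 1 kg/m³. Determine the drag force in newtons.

D = 51.5 N

CD = 0.029 + 0.0493 × 0.564² = 0.04468
D = ½ρv²S·CD = ½ × 1 × 24.1² × 3.97 × 0.04468 = 51.5 N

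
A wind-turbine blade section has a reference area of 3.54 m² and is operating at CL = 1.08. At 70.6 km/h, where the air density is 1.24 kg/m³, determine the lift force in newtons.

Convert speed: v = 70.6 km/h ÷ 3.6 = 19.61 m/s.
L = ½ρv²S·CL = ½ × 1.24 × 19.61² × 3.54 × 1.08 = 912 N

L = 912 N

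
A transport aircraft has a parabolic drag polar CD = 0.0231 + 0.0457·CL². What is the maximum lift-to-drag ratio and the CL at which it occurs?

For CD = CD0 + K·CL², (L/D)max occurs at CL* = √(CD0/K) and equals 1/(2√(K·CD0)).
(L/D)max = 1/(2√(0.0457 × 0.0231)) = 1/(2 × 0.03249) = 15.4
CL* = √(0.0231/0.0457) = 0.711

(L/D)max = 15.4, at CL = 0.711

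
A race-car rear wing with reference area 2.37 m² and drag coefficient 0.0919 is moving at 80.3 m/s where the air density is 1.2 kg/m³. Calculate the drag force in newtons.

Dynamic pressure q = ½ρv² = ½ × 1.2 × 80.3² = 3869 Pa.
D = q·S·CD = 3869 × 2.37 × 0.0919 = 843 N

D = 843 N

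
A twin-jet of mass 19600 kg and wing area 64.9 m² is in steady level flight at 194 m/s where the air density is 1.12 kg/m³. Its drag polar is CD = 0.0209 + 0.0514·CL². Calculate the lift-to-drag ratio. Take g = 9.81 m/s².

Weight W = mg = 19600 × 9.81 = 1.9228×10^5 N; in level flight L = W.
Dynamic pressure q = 0.5 × 1.12 × 194² = 21080 Pa.
CL = 2W/(ρv²S) = 2×1.9228×10^5/(1.12×194²×64.9) = 0.1406.
CD = 0.0209 + 0.0514 × 0.1406² = 0.02192.
L/D = CL/CD = 0.1406 / 0.02192 = 6.41

L/D = 6.41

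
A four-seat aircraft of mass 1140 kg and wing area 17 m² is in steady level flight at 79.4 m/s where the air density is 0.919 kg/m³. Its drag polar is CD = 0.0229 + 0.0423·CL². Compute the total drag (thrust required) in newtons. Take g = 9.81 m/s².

Weight W = mg = 1140 × 9.81 = 11183 N; in level flight L = W.
q = ½ρv² = ½ × 0.919 × 79.4² = 2897 Pa.
Required CL = L/(qS) = 11183/(2897·17) = 0.2271.
CD = 0.0229 + 0.0423 × 0.2271² = 0.02508.
D = q·S·CD = 2897 × 17 × 0.02508 = 1235 N

D = 1240 N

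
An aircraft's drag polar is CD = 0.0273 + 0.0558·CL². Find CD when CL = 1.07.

CD = 0.0273 + 0.0558 × 1.07² = 0.0273 + 0.06389 = 0.0912

CD = 0.0912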